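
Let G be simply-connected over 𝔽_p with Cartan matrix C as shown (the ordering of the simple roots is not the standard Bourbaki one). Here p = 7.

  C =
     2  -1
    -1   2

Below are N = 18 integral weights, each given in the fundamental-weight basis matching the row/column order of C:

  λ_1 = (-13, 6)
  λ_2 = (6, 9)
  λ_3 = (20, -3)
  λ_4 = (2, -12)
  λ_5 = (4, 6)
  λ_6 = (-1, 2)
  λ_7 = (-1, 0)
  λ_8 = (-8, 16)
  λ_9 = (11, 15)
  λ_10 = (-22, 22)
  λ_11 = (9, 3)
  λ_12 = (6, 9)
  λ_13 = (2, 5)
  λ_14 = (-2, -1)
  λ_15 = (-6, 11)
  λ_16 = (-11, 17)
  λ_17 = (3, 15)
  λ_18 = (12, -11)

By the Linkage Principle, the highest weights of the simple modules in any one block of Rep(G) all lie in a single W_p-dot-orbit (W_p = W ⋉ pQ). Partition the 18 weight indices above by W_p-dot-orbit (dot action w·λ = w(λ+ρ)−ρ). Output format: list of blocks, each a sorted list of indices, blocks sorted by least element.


Root system A_2: the 2×2 matrix C matches after relabeling.

W_7-reps of the 18 weights in Ā_7 (same 2-coord order as C):

    1: (2, 0)
    2: (0, 3)
    3: (2, 0)
    4: (3, 1)
    5: (0, 2)
    6: (0, 3)
    7: (0, 1)
    8: (0, 3)
    9: (2, 0)
    10: (0, 2)
    11: (0, 3)
    12: (0, 3)
    13: (1, 4)
    14: (0, 1)
    15: (0, 2)
    16: (3, 1)
    17: (1, 4)
    18: (3, 1)

Partition of {1..18} into 6 W_7-dot-orbits:

[[1, 3, 9], [2, 6, 8, 11, 12], [4, 16, 18], [5, 10, 15], [7, 14], [13, 17]]


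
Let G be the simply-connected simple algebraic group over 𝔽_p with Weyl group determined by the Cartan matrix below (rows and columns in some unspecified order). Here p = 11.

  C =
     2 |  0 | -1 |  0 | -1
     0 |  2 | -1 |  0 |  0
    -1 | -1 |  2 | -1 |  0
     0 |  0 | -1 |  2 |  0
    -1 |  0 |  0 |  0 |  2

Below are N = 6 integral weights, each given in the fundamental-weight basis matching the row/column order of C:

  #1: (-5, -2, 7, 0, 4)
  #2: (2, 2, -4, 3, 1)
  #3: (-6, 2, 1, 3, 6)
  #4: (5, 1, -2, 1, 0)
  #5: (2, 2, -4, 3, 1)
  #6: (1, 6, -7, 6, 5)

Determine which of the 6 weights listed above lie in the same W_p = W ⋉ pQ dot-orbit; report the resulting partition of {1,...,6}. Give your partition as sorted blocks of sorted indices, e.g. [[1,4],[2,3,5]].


C ↔ D_5 under row/col permutation; |W(D_5)| = 1920.

Ā_11 reps of the 6 weights (D_5, coords as presented):

  1: (1, 1, 1, 1, 1)
  2: (0, 0, 3, 1, 2)
  3: (0, 0, 3, 1, 2)
  4: (1, 1, 1, 1, 1)
  5: (0, 0, 3, 1, 2)
  6: (1, 1, 1, 1, 1)

Linkage partition of the 6 weights (2 classes, p=11):

[[1, 4, 6], [2, 3, 5]]


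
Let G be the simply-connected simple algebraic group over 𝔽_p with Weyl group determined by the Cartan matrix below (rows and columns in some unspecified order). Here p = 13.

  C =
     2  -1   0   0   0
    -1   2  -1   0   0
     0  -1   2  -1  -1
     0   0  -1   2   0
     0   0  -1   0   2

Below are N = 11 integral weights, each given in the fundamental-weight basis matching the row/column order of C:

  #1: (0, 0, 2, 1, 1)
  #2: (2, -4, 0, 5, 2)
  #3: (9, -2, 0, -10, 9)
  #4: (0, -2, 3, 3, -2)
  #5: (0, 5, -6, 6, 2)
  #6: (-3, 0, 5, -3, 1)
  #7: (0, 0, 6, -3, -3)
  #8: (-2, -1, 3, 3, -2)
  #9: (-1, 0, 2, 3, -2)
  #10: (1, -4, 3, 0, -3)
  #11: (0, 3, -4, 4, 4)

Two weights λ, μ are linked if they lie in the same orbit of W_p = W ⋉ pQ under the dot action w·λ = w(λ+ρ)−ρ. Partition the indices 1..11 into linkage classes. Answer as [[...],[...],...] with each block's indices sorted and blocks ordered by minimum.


Type D_5, rank 5, |W|=1920; reorder rows/cols to standard.

W_13-reps of the 11 weights in Ā_13 (same 5-coord order as C):

  λ_1 → (1, 1, 3, 2, 2) · λ_2 → (0, 1, 2, 4, 1) · λ_3 → (1, 1, 1, 0, 1) · λ_4 → (0, 1, 2, 4, 1) · λ_5 → (1, 1, 3, 2, 2) · λ_6 → (1, 1, 3, 2, 2) · λ_7 → (1, 1, 3, 2, 2) · λ_8 → (0, 1, 2, 4, 1) · λ_9 → (0, 1, 2, 4, 1) · λ_10 → (1, 1, 1, 0, 1) · λ_11 → (1, 1, 3, 2, 2)

Linkage partition of the 11 weights (3 classes, p=13):

[[1, 5, 6, 7, 11], [2, 4, 8, 9], [3, 10]]


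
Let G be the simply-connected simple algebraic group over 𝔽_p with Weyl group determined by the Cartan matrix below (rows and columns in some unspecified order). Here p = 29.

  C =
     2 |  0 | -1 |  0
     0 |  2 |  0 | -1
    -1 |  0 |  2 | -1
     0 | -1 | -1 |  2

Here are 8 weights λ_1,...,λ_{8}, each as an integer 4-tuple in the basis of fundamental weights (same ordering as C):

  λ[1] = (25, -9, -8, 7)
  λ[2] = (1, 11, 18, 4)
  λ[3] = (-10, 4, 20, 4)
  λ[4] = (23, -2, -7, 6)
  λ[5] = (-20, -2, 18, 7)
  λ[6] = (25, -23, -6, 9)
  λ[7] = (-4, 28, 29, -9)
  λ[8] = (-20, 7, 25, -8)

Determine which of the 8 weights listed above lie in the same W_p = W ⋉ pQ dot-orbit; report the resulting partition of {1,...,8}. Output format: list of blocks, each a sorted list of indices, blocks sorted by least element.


Type A_4, rank 4, |W|=120; reorder rows/cols to standard.

Ā_29 reps of the 8 weights (A_4, coords as presented):

    λ_1+ρ ↦ (19, 1, 0, 7)
    λ_2+ρ ↦ (7, 3, 12, 5)
    λ_3+ρ ↦ (7, 3, 12, 5)
    λ_4+ρ ↦ (18, 1, 6, 0)
    λ_5+ρ ↦ (19, 1, 0, 7)
    λ_6+ρ ↦ (7, 3, 12, 5)
    λ_7+ρ ↦ (19, 1, 0, 7)
    λ_8+ρ ↦ (19, 1, 0, 7)

3 distinct reps among the 8 weights ⇒ 3 W_29-linkage classes:

[[1, 5, 7, 8], [2, 3, 6], [4]]


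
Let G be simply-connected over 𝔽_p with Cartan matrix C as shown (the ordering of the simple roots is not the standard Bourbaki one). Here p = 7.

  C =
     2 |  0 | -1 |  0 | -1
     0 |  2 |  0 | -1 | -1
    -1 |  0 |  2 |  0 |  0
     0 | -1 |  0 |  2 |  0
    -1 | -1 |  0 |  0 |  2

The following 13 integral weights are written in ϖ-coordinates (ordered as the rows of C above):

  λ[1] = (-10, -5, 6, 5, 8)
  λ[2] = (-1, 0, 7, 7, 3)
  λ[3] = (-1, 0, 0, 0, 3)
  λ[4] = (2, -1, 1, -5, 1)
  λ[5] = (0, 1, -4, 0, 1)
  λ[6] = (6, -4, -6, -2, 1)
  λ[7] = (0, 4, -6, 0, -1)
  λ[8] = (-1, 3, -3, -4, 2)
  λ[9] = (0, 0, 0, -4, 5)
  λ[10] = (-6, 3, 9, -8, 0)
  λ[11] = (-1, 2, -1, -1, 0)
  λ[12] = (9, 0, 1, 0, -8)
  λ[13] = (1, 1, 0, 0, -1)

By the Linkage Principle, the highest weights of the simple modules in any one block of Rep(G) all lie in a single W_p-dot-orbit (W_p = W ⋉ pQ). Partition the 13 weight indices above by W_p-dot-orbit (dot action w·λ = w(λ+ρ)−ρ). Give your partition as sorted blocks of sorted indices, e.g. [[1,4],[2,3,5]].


Type A_5, rank 5, |W|=720; reorder rows/cols to standard.

Each λ_j+ρ reduced to Ā_7; 5-tuples below use C's row order:

  λ_1+ρ ↦ (1, 2, 2, 0, 2);  λ_2+ρ ↦ (0, 1, 1, 1, 4);  λ_3+ρ ↦ (0, 1, 1, 1, 4);  λ_4+ρ ↦ (1, 2, 2, 0, 2);  λ_5+ρ ↦ (2, 2, 1, 1, 0);  λ_6+ρ ↦ (0, 1, 3, 0, 1);  λ_7+ρ ↦ (0, 1, 1, 1, 4);  λ_8+ρ ↦ (2, 1, 0, 3, 1);  λ_9+ρ ↦ (0, 1, 1, 1, 4);  λ_10+ρ ↦ (2, 1, 0, 3, 1);  λ_11+ρ ↦ (0, 3, 0, 0, 1);  λ_12+ρ ↦ (0, 1, 3, 0, 1);  λ_13+ρ ↦ (2, 2, 1, 1, 0)

Grouping the 13 weights by Ā_7-representative: 6 linkage classes.

[[1, 4], [2, 3, 7, 9], [5, 13], [6, 12], [8, 10], [11]]


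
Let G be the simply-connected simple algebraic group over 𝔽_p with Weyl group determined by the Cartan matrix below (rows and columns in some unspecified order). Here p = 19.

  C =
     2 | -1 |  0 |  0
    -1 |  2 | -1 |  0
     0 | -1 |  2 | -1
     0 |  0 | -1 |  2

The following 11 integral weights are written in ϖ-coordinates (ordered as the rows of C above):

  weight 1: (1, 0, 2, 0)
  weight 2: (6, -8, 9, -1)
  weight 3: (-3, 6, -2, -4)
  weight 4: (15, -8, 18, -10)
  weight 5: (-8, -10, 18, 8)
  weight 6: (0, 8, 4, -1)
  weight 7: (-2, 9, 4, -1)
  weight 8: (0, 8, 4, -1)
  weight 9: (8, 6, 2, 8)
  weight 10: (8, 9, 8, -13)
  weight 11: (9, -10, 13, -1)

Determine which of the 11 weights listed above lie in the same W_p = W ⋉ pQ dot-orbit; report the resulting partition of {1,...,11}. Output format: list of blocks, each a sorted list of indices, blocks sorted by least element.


Dynkin diagram of C (from the 6 off-diagonal −1 entries): A_4.

Each λ_j+ρ reduced to Ā_19; 4-tuples below use C's row order:

  λ_1+ρ ↦ (2, 1, 3, 1)
  λ_2+ρ ↦ (0, 7, 3, 0)
  λ_3+ρ ↦ (2, 1, 3, 1)
  λ_4+ρ ↦ (0, 7, 3, 0)
  λ_5+ρ ↦ (0, 7, 3, 0)
  λ_6+ρ ↦ (1, 9, 5, 0)
  λ_7+ρ ↦ (1, 9, 5, 0)
  λ_8+ρ ↦ (1, 9, 5, 0)
  λ_9+ρ ↦ (0, 7, 3, 0)
  λ_10+ρ ↦ (0, 7, 3, 0)
  λ_11+ρ ↦ (1, 9, 5, 0)

Partition of {1..11} into 3 W_19-dot-orbits:

[[1, 3], [2, 4, 5, 9, 10], [6, 7, 8, 11]]


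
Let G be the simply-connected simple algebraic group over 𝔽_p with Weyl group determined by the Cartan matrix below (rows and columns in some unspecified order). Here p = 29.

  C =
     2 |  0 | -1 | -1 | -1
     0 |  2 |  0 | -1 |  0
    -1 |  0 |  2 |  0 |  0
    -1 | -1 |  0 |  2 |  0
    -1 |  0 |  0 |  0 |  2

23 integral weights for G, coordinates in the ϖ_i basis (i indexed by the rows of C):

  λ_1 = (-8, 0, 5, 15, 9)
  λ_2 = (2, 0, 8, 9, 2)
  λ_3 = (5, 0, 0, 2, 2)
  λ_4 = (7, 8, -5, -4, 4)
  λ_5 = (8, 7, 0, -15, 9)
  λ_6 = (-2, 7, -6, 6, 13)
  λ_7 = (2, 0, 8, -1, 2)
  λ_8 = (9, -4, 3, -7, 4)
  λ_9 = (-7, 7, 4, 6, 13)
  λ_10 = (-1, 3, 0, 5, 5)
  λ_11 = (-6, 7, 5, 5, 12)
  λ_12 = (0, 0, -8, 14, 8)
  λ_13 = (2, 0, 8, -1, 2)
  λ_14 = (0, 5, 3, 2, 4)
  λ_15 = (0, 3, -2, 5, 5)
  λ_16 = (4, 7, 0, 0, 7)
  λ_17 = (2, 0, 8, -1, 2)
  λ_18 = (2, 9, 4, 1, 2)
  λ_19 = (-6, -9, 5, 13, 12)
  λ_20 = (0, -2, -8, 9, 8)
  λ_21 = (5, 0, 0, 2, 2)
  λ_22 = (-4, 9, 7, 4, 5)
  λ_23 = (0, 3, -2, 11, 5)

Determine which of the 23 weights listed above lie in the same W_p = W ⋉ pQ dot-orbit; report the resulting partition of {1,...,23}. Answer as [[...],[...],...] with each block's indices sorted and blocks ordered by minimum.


Type D_5, rank 5, |W|=1920; reorder rows/cols to standard.

Ā_29 reps of the 23 weights (D_5, coords as presented):

  [1] (6, 1, 1, 3, 3) · [2] (3, 1, 9, 0, 3) · [3] (6, 1, 1, 3, 3) · [4] (1, 6, 4, 3, 5) · [5] (1, 6, 4, 3, 5) · [6] (5, 8, 1, 1, 8) · [7] (3, 1, 9, 0, 3) · [8] (1, 6, 4, 3, 5) · [9] (5, 8, 1, 1, 8) · [10] (0, 4, 1, 6, 6) · [11] (5, 8, 1, 1, 8) · [12] (6, 1, 1, 3, 3) · [13] (3, 1, 9, 0, 3) · [14] (1, 6, 4, 3, 5) · [15] (0, 4, 1, 6, 6) · [16] (5, 8, 1, 1, 8) · [17] (3, 1, 9, 0, 3) · [18] (3, 10, 5, 2, 3) · [19] (5, 8, 1, 1, 8) · [20] (6, 1, 1, 3, 3) · [21] (6, 1, 1, 3, 3) · [22] (3, 10, 5, 2, 3) · [23] (0, 4, 1, 6, 6)

The 23 indices split into 6 linkage classes (same alcove rep ⇔ same W_29-dot-orbit):

[[1, 3, 12, 20, 21], [2, 7, 13, 17], [4, 5, 8, 14], [6, 9, 11, 16, 19], [10, 15, 23], [18, 22]]


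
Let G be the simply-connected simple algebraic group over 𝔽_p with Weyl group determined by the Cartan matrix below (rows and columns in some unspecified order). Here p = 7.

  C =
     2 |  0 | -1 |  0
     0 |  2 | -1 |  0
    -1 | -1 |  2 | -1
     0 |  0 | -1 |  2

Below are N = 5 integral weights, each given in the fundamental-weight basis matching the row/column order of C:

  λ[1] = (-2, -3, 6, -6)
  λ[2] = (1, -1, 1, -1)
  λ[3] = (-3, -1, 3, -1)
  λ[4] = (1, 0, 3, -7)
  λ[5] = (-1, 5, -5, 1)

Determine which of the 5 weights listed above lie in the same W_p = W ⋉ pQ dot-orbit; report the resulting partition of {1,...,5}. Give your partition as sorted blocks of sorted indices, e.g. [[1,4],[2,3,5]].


D_4 Cartan matrix, 4 simple roots permuted; ρ=(1,1,1,1).

W_7-reps of the 5 weights in Ā_7 (same 4-coord order as C):

  1: (0, 1, 1, 4);  2: (2, 0, 2, 0);  3: (2, 0, 2, 0);  4: (0, 1, 1, 4);  5: (2, 0, 2, 0)

Partition of {1..5} into 2 W_7-dot-orbits:

[[1, 4], [2, 3, 5]]


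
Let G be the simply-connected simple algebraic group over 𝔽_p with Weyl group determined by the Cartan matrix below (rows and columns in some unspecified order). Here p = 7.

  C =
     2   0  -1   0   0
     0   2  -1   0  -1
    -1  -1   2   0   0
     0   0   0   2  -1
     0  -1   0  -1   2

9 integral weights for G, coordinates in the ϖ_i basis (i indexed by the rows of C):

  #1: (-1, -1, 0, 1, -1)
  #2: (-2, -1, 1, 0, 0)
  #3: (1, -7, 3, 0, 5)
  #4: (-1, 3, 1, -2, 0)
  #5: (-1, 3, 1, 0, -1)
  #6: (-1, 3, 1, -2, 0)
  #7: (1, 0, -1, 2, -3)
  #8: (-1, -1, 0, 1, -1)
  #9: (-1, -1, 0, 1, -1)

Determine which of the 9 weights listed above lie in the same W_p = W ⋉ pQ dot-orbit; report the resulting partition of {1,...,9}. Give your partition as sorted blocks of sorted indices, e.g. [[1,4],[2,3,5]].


Dynkin diagram of C (from the 8 off-diagonal −1 entries): A_5.

Folding the 9 weights λ_j+ρ into Ā_7 (reps in the given 5-coord order):

  λ_1 → (0, 0, 1, 2, 0)
  λ_2 → (1, 0, 1, 1, 1)
  λ_3 → (0, 4, 2, 1, 0)
  λ_4 → (0, 4, 2, 1, 0)
  λ_5 → (0, 4, 2, 1, 0)
  λ_6 → (0, 4, 2, 1, 0)
  λ_7 → (1, 0, 1, 1, 1)
  λ_8 → (0, 0, 1, 2, 0)
  λ_9 → (0, 0, 1, 2, 0)

Grouping the 9 weights by Ā_7-representative: 3 linkage classes.

[[1, 8, 9], [2, 7], [3, 4, 5, 6]]


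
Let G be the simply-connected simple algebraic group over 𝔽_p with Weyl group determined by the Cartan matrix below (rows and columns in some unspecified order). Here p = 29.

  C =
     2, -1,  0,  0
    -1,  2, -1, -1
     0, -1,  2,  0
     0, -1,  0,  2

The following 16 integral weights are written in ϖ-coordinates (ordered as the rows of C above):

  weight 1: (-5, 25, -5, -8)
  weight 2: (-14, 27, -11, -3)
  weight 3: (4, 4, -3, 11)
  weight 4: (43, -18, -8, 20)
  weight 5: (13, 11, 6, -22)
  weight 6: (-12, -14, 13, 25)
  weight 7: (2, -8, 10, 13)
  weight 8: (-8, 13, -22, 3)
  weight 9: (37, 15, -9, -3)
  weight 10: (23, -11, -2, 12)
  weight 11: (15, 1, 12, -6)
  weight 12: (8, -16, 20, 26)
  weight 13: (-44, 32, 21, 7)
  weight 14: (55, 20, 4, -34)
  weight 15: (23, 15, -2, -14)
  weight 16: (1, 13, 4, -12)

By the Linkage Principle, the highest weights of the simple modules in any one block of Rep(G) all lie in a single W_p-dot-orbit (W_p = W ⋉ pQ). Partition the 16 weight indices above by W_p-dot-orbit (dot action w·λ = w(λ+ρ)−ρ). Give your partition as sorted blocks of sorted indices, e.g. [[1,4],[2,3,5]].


Cartan matrix: type D_4 (|W|=192); un-permuting the 4 rows.

λ_j+ρ reflected into Ā_29 (⟨·,θ^∨⟩≤29); 4-tuples as given:

    1: (4, 3, 4, 7)
    2: (13, 1, 10, 2)
    3: (5, 3, 2, 12)
    4: (5, 3, 2, 12)
    5: (5, 3, 2, 12)
    6: (13, 1, 10, 2)
    7: (4, 3, 4, 7)
    8: (4, 3, 4, 7)
    9: (2, 4, 2, 8)
    10: (13, 1, 10, 2)
    11: (13, 1, 10, 2)
    12: (2, 4, 2, 8)
    13: (5, 3, 2, 12)
    14: (5, 3, 2, 12)
    15: (13, 1, 10, 2)
    16: (2, 3, 5, 11)

The 16 indices split into 5 linkage classes (same alcove rep ⇔ same W_29-dot-orbit):

[[1, 7, 8], [2, 6, 10, 11, 15], [3, 4, 5, 13, 14], [9, 12], [16]]


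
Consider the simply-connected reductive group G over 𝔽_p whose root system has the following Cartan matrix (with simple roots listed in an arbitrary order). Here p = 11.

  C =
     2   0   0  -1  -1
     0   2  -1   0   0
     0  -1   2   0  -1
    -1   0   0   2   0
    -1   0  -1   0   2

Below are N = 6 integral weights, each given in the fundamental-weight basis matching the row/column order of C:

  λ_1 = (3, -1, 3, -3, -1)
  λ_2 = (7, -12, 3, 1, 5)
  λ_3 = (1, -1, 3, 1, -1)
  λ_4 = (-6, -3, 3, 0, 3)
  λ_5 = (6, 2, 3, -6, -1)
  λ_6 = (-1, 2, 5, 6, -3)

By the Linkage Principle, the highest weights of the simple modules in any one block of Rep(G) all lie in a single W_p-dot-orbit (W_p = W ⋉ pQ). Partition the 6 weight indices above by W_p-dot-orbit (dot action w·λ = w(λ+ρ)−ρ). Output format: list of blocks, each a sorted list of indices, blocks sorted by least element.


A_5 Cartan matrix, 5 simple roots permuted; ρ=(1,1,1,1,1).

λ_j+ρ reflected into Ā_11 (⟨·,θ^∨⟩≤11); 5-tuples as given:

    1: (2, 0, 4, 2, 0)
    2: (0, 2, 1, 4, 1)
    3: (2, 0, 4, 2, 0)
    4: (0, 2, 1, 4, 1)
    5: (2, 0, 4, 2, 0)
    6: (2, 0, 4, 2, 0)

Partition of {1..6} into 2 W_11-dot-orbits:

[[1, 3, 5, 6], [2, 4]]


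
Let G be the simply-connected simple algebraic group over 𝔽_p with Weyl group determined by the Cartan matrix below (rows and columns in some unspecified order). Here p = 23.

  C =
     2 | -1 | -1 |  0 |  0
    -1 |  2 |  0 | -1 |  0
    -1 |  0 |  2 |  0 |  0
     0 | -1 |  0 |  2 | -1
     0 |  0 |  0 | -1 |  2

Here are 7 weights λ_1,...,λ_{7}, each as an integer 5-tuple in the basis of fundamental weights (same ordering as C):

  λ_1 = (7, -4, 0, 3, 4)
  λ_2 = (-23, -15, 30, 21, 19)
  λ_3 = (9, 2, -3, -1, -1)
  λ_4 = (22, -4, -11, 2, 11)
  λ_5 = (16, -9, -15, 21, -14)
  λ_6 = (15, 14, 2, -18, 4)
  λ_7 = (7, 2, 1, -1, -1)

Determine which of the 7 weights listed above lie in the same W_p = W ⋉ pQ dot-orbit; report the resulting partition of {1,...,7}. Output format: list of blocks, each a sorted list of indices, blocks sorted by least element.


Cartan matrix: type A_5 (|W|=720); un-permuting the 5 rows.

Each λ_j+ρ reduced to Ā_23; 5-tuples below use C's row order:

  λ_1 → (5, 3, 1, 1, 5) · λ_2 → (5, 3, 1, 1, 5) · λ_3 → (8, 3, 2, 0, 0) · λ_4 → (8, 3, 2, 0, 0) · λ_5 → (5, 3, 1, 1, 5) · λ_6 → (6, 2, 8, 3, 1) · λ_7 → (8, 3, 2, 0, 0)

The 7 indices split into 3 linkage classes (same alcove rep ⇔ same W_23-dot-orbit):

[[1, 2, 5], [3, 4, 7], [6]]


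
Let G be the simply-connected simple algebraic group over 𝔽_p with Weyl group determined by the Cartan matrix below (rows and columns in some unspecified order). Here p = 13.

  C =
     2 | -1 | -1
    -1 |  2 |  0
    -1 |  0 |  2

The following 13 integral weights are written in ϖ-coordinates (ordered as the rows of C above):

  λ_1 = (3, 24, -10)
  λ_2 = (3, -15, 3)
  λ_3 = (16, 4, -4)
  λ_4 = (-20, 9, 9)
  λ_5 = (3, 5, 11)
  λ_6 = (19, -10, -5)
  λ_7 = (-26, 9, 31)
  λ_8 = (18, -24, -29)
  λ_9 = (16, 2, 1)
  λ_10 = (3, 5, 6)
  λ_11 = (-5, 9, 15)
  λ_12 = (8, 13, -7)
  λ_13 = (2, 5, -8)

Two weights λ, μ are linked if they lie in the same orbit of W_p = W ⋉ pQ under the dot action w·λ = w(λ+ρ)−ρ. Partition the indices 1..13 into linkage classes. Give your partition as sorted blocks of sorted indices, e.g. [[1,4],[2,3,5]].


Root system A_3: the 3×3 matrix C matches after relabeling.

Folding the 13 weights λ_j+ρ into Ā_13 (reps in the given 3-coord order):

    λ_1 → (4, 3, 5)
    λ_2 → (4, 3, 5)
    λ_3 → (4, 3, 5)
    λ_4 → (1, 3, 3)
    λ_5 → (1, 3, 3)
    λ_6 → (4, 2, 3)
    λ_7 → (4, 2, 6)
    λ_8 → (4, 2, 3)
    λ_9 → (4, 2, 3)
    λ_10 → (4, 2, 3)
    λ_11 → (1, 3, 3)
    λ_12 → (1, 3, 3)
    λ_13 → (4, 2, 3)

Linkage partition of the 13 weights (4 classes, p=13):

[[1, 2, 3], [4, 5, 11, 12], [6, 8, 9, 10, 13], [7]]


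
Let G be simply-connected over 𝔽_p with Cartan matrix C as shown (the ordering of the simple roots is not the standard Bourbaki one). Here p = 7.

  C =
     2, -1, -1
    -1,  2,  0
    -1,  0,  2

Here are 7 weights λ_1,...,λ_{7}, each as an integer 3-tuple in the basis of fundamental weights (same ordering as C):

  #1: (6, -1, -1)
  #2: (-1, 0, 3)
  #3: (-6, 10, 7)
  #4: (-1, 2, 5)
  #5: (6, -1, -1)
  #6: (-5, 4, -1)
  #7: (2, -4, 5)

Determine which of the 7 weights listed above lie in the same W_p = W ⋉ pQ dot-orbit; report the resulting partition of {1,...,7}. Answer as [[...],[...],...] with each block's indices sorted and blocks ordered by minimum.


Type A_3, rank 3, |W|=24; reorder rows/cols to standard.

Folding the 7 weights λ_j+ρ into Ā_7 (reps in the given 3-coord order):

  λ_1+ρ ↦ (7, 0, 0);  λ_2+ρ ↦ (0, 1, 4);  λ_3+ρ ↦ (0, 1, 4);  λ_4+ρ ↦ (0, 1, 4);  λ_5+ρ ↦ (7, 0, 0);  λ_6+ρ ↦ (0, 1, 4);  λ_7+ρ ↦ (0, 1, 4)

Linkage partition of the 7 weights (2 classes, p=7):

[[1, 5], [2, 3, 4, 6, 7]]


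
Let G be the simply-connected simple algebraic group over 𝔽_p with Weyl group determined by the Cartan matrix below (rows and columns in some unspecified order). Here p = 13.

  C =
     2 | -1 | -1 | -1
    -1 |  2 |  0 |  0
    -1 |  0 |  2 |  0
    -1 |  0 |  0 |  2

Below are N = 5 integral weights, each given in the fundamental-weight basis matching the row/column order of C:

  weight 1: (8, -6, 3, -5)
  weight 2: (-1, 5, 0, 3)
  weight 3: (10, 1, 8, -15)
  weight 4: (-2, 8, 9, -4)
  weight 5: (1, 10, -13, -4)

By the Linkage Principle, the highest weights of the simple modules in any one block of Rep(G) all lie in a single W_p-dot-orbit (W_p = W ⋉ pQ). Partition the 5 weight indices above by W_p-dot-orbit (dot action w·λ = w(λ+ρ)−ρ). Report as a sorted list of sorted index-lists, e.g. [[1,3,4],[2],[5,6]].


D_4 Cartan matrix, 4 simple roots permuted; ρ=(1,1,1,1).

Alcove-folded reps (p=13, 5 weights, presented ϖ-order):

  λ_1+ρ ↦ (0, 5, 4, 4) · λ_2+ρ ↦ (0, 6, 1, 4) · λ_3+ρ ↦ (0, 6, 1, 4) · λ_4+ρ ↦ (1, 3, 4, 1) · λ_5+ρ ↦ (0, 2, 1, 10)

Linkage partition of the 5 weights (4 classes, p=13):

[[1], [2, 3], [4], [5]]


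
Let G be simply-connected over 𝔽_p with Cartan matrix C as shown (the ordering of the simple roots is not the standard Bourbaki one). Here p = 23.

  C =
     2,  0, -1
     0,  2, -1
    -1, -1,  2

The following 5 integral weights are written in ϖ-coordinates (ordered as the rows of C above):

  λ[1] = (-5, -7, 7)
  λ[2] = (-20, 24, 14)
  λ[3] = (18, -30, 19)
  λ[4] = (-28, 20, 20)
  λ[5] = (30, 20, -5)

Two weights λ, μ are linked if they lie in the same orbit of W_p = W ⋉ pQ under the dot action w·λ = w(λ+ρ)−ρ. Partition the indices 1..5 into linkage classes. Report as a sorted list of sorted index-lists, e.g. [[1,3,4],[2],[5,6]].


A_3 Cartan matrix, 3 simple roots permuted; ρ=(1,1,1).

Each λ_j+ρ reduced to Ā_23; 3-tuples below use C's row order:

    λ_1+ρ ↦ (2, 4, 2)
    λ_2+ρ ↦ (2, 4, 2)
    λ_3+ρ ↦ (6, 4, 3)
    λ_4+ρ ↦ (2, 4, 2)
    λ_5+ρ ↦ (2, 4, 2)

These 5 weights hit 2 W_23-dot-orbits; sizes (4, 1):

[[1, 2, 4, 5], [3]]


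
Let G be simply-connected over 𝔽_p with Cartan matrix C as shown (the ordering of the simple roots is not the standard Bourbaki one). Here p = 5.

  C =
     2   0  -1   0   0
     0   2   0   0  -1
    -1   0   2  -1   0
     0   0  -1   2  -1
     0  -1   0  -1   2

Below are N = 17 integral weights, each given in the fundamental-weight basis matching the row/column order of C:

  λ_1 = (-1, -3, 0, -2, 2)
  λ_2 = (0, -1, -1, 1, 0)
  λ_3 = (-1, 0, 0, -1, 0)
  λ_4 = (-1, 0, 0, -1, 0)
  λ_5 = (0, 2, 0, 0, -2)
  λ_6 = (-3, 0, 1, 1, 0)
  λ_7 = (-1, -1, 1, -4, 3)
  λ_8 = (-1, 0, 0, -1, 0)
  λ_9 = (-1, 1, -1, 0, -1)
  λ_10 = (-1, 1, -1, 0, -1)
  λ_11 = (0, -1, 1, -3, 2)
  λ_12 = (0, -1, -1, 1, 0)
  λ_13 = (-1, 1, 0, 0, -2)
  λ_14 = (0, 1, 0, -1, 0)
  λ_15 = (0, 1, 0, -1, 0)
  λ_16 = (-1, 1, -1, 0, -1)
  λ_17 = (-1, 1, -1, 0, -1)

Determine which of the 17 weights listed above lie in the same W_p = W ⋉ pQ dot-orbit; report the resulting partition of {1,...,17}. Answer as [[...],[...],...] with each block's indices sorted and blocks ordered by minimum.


C ↔ A_5 under row/col permutation; |W(A_5)| = 720.

Each λ_j+ρ reduced to Ā_5; 5-tuples below use C's row order:

    1: (0, 2, 0, 1, 0)
    2: (1, 0, 0, 2, 1)
    3: (0, 1, 1, 0, 1)
    4: (0, 1, 1, 0, 1)
    5: (1, 2, 1, 0, 1)
    6: (1, 0, 0, 2, 1)
    7: (1, 0, 0, 2, 1)
    8: (0, 1, 1, 0, 1)
    9: (0, 2, 0, 1, 0)
    10: (0, 2, 0, 1, 0)
    11: (1, 0, 0, 2, 1)
    12: (1, 0, 0, 2, 1)
    13: (0, 1, 1, 0, 1)
    14: (1, 2, 1, 0, 1)
    15: (1, 2, 1, 0, 1)
    16: (0, 2, 0, 1, 0)
    17: (0, 2, 0, 1, 0)

Partition of {1..17} into 4 W_5-dot-orbits:

[[1, 9, 10, 16, 17], [2, 6, 7, 11, 12], [3, 4, 8, 13], [5, 14, 15]]


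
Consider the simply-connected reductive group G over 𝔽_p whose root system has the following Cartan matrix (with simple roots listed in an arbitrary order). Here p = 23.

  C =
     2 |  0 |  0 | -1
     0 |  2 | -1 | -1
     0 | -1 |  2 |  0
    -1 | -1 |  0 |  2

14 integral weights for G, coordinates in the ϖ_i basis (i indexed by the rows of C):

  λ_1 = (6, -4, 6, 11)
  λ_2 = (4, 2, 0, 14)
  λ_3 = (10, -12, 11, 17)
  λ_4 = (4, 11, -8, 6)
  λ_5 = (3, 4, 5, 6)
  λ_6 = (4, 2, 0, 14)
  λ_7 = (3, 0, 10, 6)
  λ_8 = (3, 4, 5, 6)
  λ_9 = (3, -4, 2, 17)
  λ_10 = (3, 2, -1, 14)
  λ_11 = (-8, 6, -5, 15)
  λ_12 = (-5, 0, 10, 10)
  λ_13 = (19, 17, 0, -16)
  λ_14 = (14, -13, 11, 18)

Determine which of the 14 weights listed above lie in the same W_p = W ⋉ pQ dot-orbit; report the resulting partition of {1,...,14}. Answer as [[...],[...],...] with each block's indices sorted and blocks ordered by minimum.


Cartan matrix: type A_4 (|W|=120); un-permuting the 4 rows.

Folding the 14 weights λ_j+ρ into Ā_23 (reps in the given 4-coord order):

    λ_1+ρ ↦ (7, 3, 4, 9)
    λ_2+ρ ↦ (4, 3, 0, 15)
    λ_3+ρ ↦ (4, 5, 6, 7)
    λ_4+ρ ↦ (4, 5, 6, 7)
    λ_5+ρ ↦ (4, 5, 6, 7)
    λ_6+ρ ↦ (4, 3, 0, 15)
    λ_7+ρ ↦ (4, 1, 11, 7)
    λ_8+ρ ↦ (4, 5, 6, 7)
    λ_9+ρ ↦ (4, 3, 0, 15)
    λ_10+ρ ↦ (4, 3, 0, 15)
    λ_11+ρ ↦ (7, 3, 4, 9)
    λ_12+ρ ↦ (4, 1, 11, 7)
    λ_13+ρ ↦ (4, 3, 0, 15)
    λ_14+ρ ↦ (4, 1, 11, 7)

The 14 indices split into 4 linkage classes (same alcove rep ⇔ same W_23-dot-orbit):

[[1, 11], [2, 6, 9, 10, 13], [3, 4, 5, 8], [7, 12, 14]]


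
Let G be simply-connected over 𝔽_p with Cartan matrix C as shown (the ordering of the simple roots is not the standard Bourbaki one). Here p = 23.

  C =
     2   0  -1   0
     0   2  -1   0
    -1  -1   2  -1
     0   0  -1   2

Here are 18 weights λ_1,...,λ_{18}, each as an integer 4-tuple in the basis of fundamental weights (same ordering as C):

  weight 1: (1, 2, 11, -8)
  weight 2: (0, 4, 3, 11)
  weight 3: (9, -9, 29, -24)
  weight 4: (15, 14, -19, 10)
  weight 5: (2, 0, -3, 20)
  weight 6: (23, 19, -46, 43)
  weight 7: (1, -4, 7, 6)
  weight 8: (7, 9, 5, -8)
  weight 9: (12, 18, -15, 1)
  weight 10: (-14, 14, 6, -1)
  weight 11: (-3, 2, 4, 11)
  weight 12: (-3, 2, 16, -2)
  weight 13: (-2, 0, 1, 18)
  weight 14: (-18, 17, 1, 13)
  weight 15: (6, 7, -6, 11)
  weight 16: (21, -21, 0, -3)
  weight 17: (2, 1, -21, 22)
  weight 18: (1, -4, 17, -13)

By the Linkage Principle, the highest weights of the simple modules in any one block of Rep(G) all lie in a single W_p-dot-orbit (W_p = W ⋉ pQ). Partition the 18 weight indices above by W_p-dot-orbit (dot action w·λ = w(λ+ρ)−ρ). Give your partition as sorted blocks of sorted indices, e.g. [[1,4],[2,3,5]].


Root system D_4: the 4×4 matrix C matches after relabeling.

Ā_23 reps of the 18 weights (D_4, coords as presented):

  [1] (2, 3, 5, 7) · [2] (1, 5, 1, 12) · [3] (7, 9, 0, 6) · [4] (2, 3, 5, 7) · [5] (1, 1, 1, 19) · [6] (1, 1, 1, 19) · [7] (2, 3, 5, 7) · [8] (7, 9, 0, 6) · [9] (1, 5, 1, 12) · [10] (7, 9, 0, 6) · [11] (2, 3, 3, 12) · [12] (2, 3, 3, 1) · [13] (1, 1, 1, 19) · [14] (2, 3, 3, 1) · [15] (2, 3, 5, 7) · [16] (1, 1, 1, 19) · [17] (2, 3, 3, 12) · [18] (2, 3, 3, 12)

The 18 indices split into 6 linkage classes (same alcove rep ⇔ same W_23-dot-orbit):

[[1, 4, 7, 15], [2, 9], [3, 8, 10], [5, 6, 13, 16], [11, 17, 18], [12, 14]]


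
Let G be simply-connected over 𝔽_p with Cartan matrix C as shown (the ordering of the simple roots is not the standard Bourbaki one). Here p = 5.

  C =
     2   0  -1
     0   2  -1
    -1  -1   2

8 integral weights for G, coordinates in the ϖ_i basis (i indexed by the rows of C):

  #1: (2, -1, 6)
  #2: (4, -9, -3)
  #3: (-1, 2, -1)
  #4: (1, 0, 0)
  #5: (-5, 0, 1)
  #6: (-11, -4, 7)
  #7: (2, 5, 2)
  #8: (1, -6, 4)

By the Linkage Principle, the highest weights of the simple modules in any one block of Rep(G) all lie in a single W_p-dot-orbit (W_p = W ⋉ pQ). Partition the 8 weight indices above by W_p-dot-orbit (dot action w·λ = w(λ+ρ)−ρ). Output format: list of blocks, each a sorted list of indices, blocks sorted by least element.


Cartan matrix: type A_3 (|W|=24); un-permuting the 3 rows.

Alcove-folded reps (p=5, 8 weights, presented ϖ-order):

  1: (0, 3, 0)
  2: (0, 3, 0)
  3: (0, 3, 0)
  4: (2, 1, 1)
  5: (2, 1, 1)
  6: (0, 3, 0)
  7: (2, 1, 1)
  8: (0, 3, 0)

These 8 weights hit 2 W_5-dot-orbits; sizes (5, 3):

[[1, 2, 3, 6, 8], [4, 5, 7]]


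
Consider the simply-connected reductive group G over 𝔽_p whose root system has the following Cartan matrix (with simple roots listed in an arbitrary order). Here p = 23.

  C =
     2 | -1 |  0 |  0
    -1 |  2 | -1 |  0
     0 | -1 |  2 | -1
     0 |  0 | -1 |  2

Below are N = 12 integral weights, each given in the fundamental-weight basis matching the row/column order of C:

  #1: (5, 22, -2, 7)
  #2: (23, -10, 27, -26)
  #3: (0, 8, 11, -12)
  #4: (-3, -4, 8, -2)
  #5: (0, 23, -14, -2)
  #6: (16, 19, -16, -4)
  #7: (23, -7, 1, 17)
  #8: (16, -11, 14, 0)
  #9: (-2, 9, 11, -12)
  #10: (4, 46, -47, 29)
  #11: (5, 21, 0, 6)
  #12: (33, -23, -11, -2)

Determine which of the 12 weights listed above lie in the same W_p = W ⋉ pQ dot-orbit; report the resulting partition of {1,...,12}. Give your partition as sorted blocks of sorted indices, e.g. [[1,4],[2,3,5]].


Dynkin diagram of C (from the 6 off-diagonal −1 entries): A_4.

W_23-reps of the 12 weights in Ā_23 (same 4-coord order as C):

  1: (7, 10, 5, 1) · 2: (3, 2, 3, 1) · 3: (1, 9, 1, 11) · 4: (3, 2, 3, 1) · 5: (1, 9, 1, 11) · 6: (3, 2, 3, 1) · 7: (3, 2, 3, 1) · 8: (7, 10, 5, 1) · 9: (1, 9, 1, 11) · 10: (7, 10, 5, 1) · 11: (7, 10, 5, 1) · 12: (1, 9, 1, 11)

Grouping the 12 weights by Ā_23-representative: 3 linkage classes.

[[1, 8, 10, 11], [2, 4, 6, 7], [3, 5, 9, 12]]


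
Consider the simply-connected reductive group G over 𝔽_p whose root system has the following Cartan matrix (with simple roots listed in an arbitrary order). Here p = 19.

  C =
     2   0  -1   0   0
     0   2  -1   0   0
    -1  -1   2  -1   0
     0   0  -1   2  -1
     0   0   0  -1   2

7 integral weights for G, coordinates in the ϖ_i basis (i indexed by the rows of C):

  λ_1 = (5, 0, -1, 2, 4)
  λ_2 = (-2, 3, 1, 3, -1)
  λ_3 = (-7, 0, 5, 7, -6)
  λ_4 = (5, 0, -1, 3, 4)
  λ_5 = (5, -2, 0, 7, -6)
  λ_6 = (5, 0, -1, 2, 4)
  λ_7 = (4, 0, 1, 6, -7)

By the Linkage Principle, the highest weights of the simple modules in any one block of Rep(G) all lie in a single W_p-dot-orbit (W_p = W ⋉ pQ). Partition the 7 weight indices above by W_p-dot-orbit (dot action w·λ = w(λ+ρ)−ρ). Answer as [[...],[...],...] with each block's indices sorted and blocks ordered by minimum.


Type D_5, rank 5, |W|=1920; reorder rows/cols to standard.

Alcove-folded reps (p=19, 7 weights, presented ϖ-order):

  [1] (6, 1, 0, 3, 5)
  [2] (1, 4, 1, 4, 0)
  [3] (6, 1, 0, 3, 5)
  [4] (6, 1, 0, 3, 5)
  [5] (6, 1, 0, 3, 5)
  [6] (6, 1, 0, 3, 5)
  [7] (5, 1, 2, 1, 6)

3 distinct reps among the 7 weights ⇒ 3 W_19-linkage classes:

[[1, 3, 4, 5, 6], [2], [7]]


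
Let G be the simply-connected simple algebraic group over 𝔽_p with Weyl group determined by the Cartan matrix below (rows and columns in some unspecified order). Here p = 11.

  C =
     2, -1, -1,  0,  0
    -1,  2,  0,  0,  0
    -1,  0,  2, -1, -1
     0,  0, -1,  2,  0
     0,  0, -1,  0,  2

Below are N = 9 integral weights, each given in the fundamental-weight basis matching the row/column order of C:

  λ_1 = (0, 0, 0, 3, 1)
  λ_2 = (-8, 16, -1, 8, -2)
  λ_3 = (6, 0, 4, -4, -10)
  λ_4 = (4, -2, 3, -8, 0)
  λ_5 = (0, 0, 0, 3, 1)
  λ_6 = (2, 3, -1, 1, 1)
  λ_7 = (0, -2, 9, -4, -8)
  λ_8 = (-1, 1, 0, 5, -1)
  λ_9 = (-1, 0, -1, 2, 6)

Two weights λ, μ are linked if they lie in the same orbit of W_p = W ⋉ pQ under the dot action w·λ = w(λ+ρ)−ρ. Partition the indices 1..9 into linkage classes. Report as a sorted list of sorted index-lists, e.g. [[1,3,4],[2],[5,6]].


D_5 Cartan matrix, 5 simple roots permuted; ρ=(1,1,1,1,1).

Folding the 9 weights λ_j+ρ into Ā_11 (reps in the given 5-coord order):

  1: (1, 1, 1, 4, 2);  2: (0, 2, 1, 6, 0);  3: (1, 1, 1, 4, 2);  4: (1, 1, 1, 4, 2);  5: (1, 1, 1, 4, 2);  6: (0, 4, 0, 2, 2);  7: (0, 1, 0, 3, 7);  8: (0, 2, 1, 6, 0);  9: (0, 1, 0, 3, 7)

The 9 indices split into 4 linkage classes (same alcove rep ⇔ same W_11-dot-orbit):

[[1, 3, 4, 5], [2, 8], [6], [7, 9]]


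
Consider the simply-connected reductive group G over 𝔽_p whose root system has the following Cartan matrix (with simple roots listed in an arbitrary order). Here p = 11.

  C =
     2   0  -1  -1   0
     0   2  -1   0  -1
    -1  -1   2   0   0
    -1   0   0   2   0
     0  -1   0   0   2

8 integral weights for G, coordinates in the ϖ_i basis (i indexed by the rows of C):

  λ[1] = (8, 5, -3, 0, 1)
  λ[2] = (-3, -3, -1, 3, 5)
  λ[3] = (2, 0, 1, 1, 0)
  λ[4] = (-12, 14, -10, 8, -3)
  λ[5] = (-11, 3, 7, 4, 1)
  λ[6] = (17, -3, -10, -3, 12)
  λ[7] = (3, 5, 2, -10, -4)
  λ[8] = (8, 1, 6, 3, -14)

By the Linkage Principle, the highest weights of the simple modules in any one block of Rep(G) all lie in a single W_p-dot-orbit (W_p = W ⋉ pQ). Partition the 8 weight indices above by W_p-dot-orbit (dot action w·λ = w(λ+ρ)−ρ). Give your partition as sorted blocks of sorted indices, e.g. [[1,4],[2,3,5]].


Type A_5, rank 5, |W|=720; reorder rows/cols to standard.

Alcove-folded reps (p=11, 8 weights, presented ϖ-order):

  [1] (3, 1, 2, 2, 1) · [2] (2, 2, 0, 0, 2) · [3] (3, 1, 2, 2, 1) · [4] (2, 2, 0, 0, 2) · [5] (3, 1, 2, 2, 1) · [6] (2, 2, 0, 0, 2) · [7] (3, 1, 2, 2, 1) · [8] (2, 2, 0, 0, 2)

Partition of {1..8} into 2 W_11-dot-orbits:

[[1, 3, 5, 7], [2, 4, 6, 8]]


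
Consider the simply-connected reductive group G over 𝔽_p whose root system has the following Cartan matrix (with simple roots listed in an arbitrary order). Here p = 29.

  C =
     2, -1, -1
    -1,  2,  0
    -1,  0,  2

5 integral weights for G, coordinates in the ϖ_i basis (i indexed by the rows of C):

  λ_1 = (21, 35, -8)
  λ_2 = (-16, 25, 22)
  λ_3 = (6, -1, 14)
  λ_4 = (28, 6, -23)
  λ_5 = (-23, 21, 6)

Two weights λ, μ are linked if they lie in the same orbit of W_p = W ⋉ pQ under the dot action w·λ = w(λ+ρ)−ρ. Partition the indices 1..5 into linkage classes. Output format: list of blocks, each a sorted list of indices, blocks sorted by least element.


Cartan matrix: type A_3 (|W|=24); un-permuting the 3 rows.

Each λ_j+ρ reduced to Ā_29; 3-tuples below use C's row order:

  λ_1+ρ ↦ (7, 0, 15) · λ_2+ρ ↦ (15, 6, 3) · λ_3+ρ ↦ (7, 0, 15) · λ_4+ρ ↦ (7, 0, 15) · λ_5+ρ ↦ (7, 0, 15)

These 5 weights hit 2 W_29-dot-orbits; sizes (4, 1):

[[1, 3, 4, 5], [2]]


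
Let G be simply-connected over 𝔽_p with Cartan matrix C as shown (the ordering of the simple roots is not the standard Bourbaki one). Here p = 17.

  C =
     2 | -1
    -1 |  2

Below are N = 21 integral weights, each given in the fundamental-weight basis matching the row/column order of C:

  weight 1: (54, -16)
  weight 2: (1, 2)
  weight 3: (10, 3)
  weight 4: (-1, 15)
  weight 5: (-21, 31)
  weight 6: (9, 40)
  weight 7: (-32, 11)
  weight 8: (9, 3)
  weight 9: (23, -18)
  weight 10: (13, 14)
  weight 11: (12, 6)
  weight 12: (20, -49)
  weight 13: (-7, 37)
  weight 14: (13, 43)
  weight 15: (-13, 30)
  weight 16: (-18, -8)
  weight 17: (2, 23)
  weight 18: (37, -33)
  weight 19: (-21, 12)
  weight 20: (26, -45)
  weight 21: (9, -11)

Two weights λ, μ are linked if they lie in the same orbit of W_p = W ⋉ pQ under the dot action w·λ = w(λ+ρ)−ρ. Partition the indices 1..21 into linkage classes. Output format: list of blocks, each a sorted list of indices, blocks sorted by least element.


A_2 Cartan matrix, 2 simple roots permuted; ρ=(1,1).

Each λ_j+ρ reduced to Ā_17; 2-tuples below use C's row order:

  1: (11, 4);  2: (2, 3);  3: (11, 4);  4: (0, 16);  5: (2, 3);  6: (0, 10);  7: (2, 3);  8: (10, 4);  9: (0, 10);  10: (2, 3);  11: (10, 4);  12: (10, 4);  13: (11, 4);  14: (7, 7);  15: (2, 3);  16: (0, 10);  17: (7, 7);  18: (11, 4);  19: (10, 4);  20: (0, 10);  21: (0, 10)

Partition of {1..21} into 6 W_17-dot-orbits:

[[1, 3, 13, 18], [2, 5, 7, 10, 15], [4], [6, 9, 16, 20, 21], [8, 11, 12, 19], [14, 17]]


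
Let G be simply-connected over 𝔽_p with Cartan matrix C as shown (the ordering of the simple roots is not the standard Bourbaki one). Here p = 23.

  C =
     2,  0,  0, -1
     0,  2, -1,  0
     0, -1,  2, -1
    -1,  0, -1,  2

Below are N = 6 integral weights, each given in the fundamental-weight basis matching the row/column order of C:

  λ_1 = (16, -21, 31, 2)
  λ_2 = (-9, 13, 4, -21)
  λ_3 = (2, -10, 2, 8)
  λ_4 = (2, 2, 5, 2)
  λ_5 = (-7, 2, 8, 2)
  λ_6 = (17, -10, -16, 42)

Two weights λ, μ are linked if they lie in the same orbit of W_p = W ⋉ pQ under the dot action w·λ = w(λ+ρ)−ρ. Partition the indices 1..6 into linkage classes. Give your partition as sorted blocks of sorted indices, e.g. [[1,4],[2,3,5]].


Cartan matrix: type A_4 (|W|=120); un-permuting the 4 rows.

Each λ_j+ρ reduced to Ā_23; 4-tuples below use C's row order:

  [1] (3, 3, 6, 3);  [2] (0, 3, 1, 14);  [3] (3, 3, 6, 3);  [4] (3, 3, 6, 3);  [5] (3, 3, 6, 3);  [6] (0, 3, 1, 14)

2 distinct reps among the 6 weights ⇒ 2 W_23-linkage classes:

[[1, 3, 4, 5], [2, 6]]


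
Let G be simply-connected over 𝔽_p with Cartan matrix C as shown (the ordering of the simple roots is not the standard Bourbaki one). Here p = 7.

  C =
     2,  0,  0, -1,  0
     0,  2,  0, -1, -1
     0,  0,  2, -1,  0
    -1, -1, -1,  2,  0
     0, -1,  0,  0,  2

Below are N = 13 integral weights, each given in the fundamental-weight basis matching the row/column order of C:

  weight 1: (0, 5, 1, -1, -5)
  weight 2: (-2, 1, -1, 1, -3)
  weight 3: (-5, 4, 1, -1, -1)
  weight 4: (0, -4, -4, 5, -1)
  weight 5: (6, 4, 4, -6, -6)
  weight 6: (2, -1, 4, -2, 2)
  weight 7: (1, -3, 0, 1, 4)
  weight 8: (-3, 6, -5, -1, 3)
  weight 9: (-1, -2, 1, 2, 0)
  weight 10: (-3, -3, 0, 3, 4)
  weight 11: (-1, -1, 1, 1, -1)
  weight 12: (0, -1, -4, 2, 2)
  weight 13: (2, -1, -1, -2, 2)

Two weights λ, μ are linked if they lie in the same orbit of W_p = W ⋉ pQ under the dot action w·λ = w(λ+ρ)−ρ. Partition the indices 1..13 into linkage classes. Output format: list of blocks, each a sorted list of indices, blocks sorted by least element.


D_5 Cartan matrix, 5 simple roots permuted; ρ=(1,1,1,1,1).

λ_j+ρ reflected into Ā_7 (⟨·,θ^∨⟩≤7); 5-tuples as given:

    λ_1 → (1, 0, 0, 1, 2)
    λ_2 → (1, 0, 0, 1, 2)
    λ_3 → (0, 0, 2, 2, 0)
    λ_4 → (1, 0, 3, 0, 3)
    λ_5 → (2, 0, 0, 0, 0)
    λ_6 → (0, 0, 2, 2, 0)
    λ_7 → (1, 0, 0, 1, 2)
    λ_8 → (0, 0, 2, 2, 0)
    λ_9 → (0, 0, 2, 2, 0)
    λ_10 → (1, 0, 0, 1, 2)
    λ_11 → (0, 0, 2, 2, 0)
    λ_12 → (1, 0, 3, 0, 3)
    λ_13 → (1, 0, 0, 1, 2)

4 distinct reps among the 13 weights ⇒ 4 W_7-linkage classes:

[[1, 2, 7, 10, 13], [3, 6, 8, 9, 11], [4, 12], [5]]


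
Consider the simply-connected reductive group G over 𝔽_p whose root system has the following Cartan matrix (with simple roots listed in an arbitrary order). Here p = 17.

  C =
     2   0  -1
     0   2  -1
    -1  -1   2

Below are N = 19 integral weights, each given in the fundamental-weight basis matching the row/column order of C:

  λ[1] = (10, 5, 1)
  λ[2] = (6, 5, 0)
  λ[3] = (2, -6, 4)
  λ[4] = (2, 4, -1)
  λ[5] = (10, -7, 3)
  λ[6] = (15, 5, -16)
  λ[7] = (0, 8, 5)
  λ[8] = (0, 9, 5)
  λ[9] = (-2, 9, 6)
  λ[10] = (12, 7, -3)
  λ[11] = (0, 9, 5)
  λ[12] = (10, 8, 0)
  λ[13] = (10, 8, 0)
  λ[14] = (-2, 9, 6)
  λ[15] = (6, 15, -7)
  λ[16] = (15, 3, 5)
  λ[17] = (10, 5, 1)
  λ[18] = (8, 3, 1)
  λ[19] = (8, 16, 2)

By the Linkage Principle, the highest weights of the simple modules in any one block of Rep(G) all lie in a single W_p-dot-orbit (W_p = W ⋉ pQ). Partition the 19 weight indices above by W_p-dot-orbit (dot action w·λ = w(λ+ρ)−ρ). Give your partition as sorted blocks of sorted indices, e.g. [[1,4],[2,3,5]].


Root system A_3: the 3×3 matrix C matches after relabeling.

λ_j+ρ reflected into Ā_17 (⟨·,θ^∨⟩≤17); 3-tuples as given:

  λ_1+ρ ↦ (9, 4, 2);  λ_2+ρ ↦ (7, 6, 1);  λ_3+ρ ↦ (3, 5, 0);  λ_4+ρ ↦ (3, 5, 0);  λ_5+ρ ↦ (9, 4, 2);  λ_6+ρ ↦ (1, 9, 6);  λ_7+ρ ↦ (1, 9, 6);  λ_8+ρ ↦ (1, 10, 6);  λ_9+ρ ↦ (1, 10, 6);  λ_10+ρ ↦ (9, 4, 2);  λ_11+ρ ↦ (1, 10, 6);  λ_12+ρ ↦ (7, 5, 1);  λ_13+ρ ↦ (7, 5, 1);  λ_14+ρ ↦ (1, 10, 6);  λ_15+ρ ↦ (1, 10, 6);  λ_16+ρ ↦ (7, 5, 1);  λ_17+ρ ↦ (9, 4, 2);  λ_18+ρ ↦ (9, 4, 2);  λ_19+ρ ↦ (3, 5, 0)

6 distinct reps among the 19 weights ⇒ 6 W_17-linkage classes:

[[1, 5, 10, 17, 18], [2], [3, 4, 19], [6, 7], [8, 9, 11, 14, 15], [12, 13, 16]]
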